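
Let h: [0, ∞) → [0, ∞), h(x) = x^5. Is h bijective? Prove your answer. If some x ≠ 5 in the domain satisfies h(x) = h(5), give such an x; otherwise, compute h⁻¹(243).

On [0, ∞), x ↦ x^5 is strictly increasing (injective) and for any y ∈ [0, ∞) the 5th root y^{1/5} lies in [0, ∞) (surjective). So h is bijective.
Since x ↦ x^5 is strictly increasing on [0, ∞), it is injective there, so no x ≠ 5 in the domain has h(x) = h(5). We therefore compute h⁻¹(243) = 243^{1/5} = 3 (indeed 3^5 = 243).

3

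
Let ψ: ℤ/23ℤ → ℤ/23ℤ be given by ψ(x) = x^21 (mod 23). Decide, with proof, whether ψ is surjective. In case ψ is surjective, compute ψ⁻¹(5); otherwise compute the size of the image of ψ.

Since 23 is prime, the nonzero elements of ℤ/23ℤ form a cyclic group of order 22.
As gcd(21, 22) = 1, raising to the 21st power is a bijection on this group: if s^21 ≡ t^21 then (st^{−1})^21 = 1, and the only element of order dividing gcd(21, 22) = 1 is 1, so s = t.
With ψ(0) = 0 this makes ψ injective on all of ℤ/23ℤ, hence bijective (finite equal-size domain and codomain). In particular ψ is surjective.
Since ψ is surjective, we find the preimage of 5. The inverse of x ↦ x^21 on (ℤ/23ℤ)^× is x ↦ x^21, because 21·21 = 441 = 20·22 + 1 ≡ 1 (mod 22) and x^{22} = 1 for x ≠ 0 (Fermat). So ψ⁻¹(5) = 5^21 mod 23.
Repeated squaring mod 23: 5^1 ≡ 5, 5^2 ≡ 5² = 25 ≡ 2, 5^4 ≡ 2² = 4, 5^8 ≡ 4² = 16, 5^16 ≡ 16² = 256 ≡ 3. Since 21 = 16 + 4 + 1, 5^21 ≡ 3·4·5: 3·4 = 12, then 12·5 = 60 ≡ 14. So 5^21 ≡ 14 (mod 23).
Hence ψ⁻¹(5) = 14.

14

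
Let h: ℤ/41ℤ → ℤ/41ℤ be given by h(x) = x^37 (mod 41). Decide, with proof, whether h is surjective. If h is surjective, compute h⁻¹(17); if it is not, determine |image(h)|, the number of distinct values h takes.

22

Since 41 is prime, the nonzero elements of ℤ/41ℤ form a cyclic group of order 40.
As gcd(37, 40) = 1, raising to the 37th power is a bijection on this group: if s^37 ≡ t^37 then (st^{−1})^37 = 1, and the only element of order dividing gcd(37, 40) = 1 is 1, so s = t.
With h(0) = 0 this makes h injective on all of ℤ/41ℤ, hence bijective (finite equal-size domain and codomain). In particular h is surjective.
Since h is surjective, we find the preimage of 17. The inverse of x ↦ x^37 on (ℤ/41ℤ)^× is x ↦ x^13, because 37·13 = 481 = 12·40 + 1 ≡ 1 (mod 40) and x^{40} = 1 for x ≠ 0 (Fermat). So h⁻¹(17) = 17^13 mod 41.
Repeated squaring mod 41: 17^1 ≡ 17, 17^2 ≡ 17² = 289 ≡ 2, 17^4 ≡ 2² = 4, 17^8 ≡ 4² = 16. Since 13 = 8 + 4 + 1, 17^13 ≡ 16·4·17: 16·4 = 64 ≡ 23, then 23·17 = 391 ≡ 22. So 17^13 ≡ 22 (mod 41).
Hence h⁻¹(17) = 22.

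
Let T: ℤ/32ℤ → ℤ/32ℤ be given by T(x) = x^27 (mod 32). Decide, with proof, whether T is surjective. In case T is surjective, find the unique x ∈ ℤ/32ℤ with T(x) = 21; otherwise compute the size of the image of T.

17

T(0) = 0^27 = 0.
T(2): Repeated squaring mod 32: 2^1 ≡ 2, 2^2 ≡ 2² = 4, 2^4 ≡ 4² = 16, 2^8 ≡ 16² = 256 ≡ 0, 2^16 ≡ 0² = 0. Since 27 = 16 + 8 + 2 + 1, 2^27 ≡ 0·0·4·2: 0·0 = 0, then 0·4 = 0, then 0·2 = 0. So 2^27 ≡ 0 (mod 32).
So T(0) = T(2) = 0 while 0 ≠ 2, so T is not injective.
A non-injective map from the 32-element set ℤ/32ℤ to itself takes at most 31 distinct values, so it cannot be surjective. Thus T is not surjective.
Since T is not surjective, we determine |image(T)|. Computing x^27 mod 32 for each x (by repeated squaring, reducing mod 32 at every step), the values T(0), T(1), …, T(31) are: 0, 1, 0, 27, 0, 29, 0, 23, 0, 25, 0, 19, 0, 21, 0, 15, 0, 17, 0, 11, 0, 13, 0, 7, 0, 9, 0, 3, 0, 5, 0, 31.
The distinct values are {0, 1, 3, 5, 7, 9, 11, 13, 15, 17, 19, 21, 23, 25, 27, 29, 31}; there are 17 of them.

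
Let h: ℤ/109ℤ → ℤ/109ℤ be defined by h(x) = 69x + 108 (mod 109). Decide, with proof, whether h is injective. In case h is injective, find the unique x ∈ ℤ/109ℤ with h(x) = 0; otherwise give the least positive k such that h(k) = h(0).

79

If h(s) = h(t), then 69s ≡ 69t (mod 109). Because gcd(69, 109) = 1, we may cancel 69 to get s ≡ t (mod 109).
Thus h is injective.
We now compute 69⁻¹ mod 109 explicitly. Euclid's algorithm: 109 = 1·69 + 40, 69 = 1·40 + 29, 40 = 1·29 + 11, 29 = 2·11 + 7, 11 = 1·7 + 4, 7 = 1·4 + 3, 4 = 1·3 + 1; back-substituting gives 1 = 79·69 − 50·109, so 69⁻¹ ≡ 79 (mod 109).
Since h is injective, we find h⁻¹(0): we need 69x ≡ 0 − 108 ≡ 1 (mod 109). Using 69⁻¹ = 79: x ≡ 79·1 = 79, so x = 79.
Check: h(79) = 69·79 + 108 = 5559 = 51·109 + 0 ≡ 0 (mod 109).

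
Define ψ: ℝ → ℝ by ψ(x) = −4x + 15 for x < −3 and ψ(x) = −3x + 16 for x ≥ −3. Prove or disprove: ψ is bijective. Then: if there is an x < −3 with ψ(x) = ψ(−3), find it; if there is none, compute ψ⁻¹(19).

-1

Both pieces are strictly decreasing (slopes −4 and −3), so each is injective on its own interval.
The left piece maps (−∞, −3) onto (27, ∞); the right piece maps [−3, ∞) onto (−∞, 25].
The images leave a gap (27 has no preimage), so ψ is not surjective, hence not bijective.
Because the two images are disjoint, no x < −3 has ψ(x) = ψ(−3), so we compute ψ⁻¹(19): 19 lies in (−∞, 25], so solve −3x + 16 = 19: x = (19 − 16)/(−3) = −1.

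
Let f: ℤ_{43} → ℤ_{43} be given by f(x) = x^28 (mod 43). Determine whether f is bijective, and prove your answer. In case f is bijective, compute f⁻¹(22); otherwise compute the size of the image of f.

4

f(1) = 1^28 = 1.
f(2): Repeated squaring mod 43: 2^1 ≡ 2, 2^2 ≡ 2² = 4, 2^4 ≡ 4² = 16, 2^8 ≡ 16² = 256 ≡ 41, 2^16 ≡ 41² = 1681 ≡ 4. Since 28 = 16 + 8 + 4, 2^28 ≡ 4·41·16: 4·41 = 164 ≡ 35, then 35·16 = 560 ≡ 1. So 2^28 ≡ 1 (mod 43).
So f(1) = f(2) = 1 while 1 ≠ 2, hence f is not injective, hence not bijective.
Since f is not bijective, we determine |image(f)|. Computing x^28 mod 43 for each x (by repeated squaring, reducing mod 43 at every step), the values f(0), f(1), …, f(42) are: 0, 1, 1, 6, 1, 6, 6, 36, 1, 36, 6, 1, 6, 36, 36, 36, 1, 36, 36, 6, 6, 1, 1, 6, 6, 36, 36, 1, 36, 36, 36, 6, 1, 6, 36, 1, 36, 6, 6, 1, 6, 1, 1.
The distinct values are {0, 1, 6, 36}; there are 4 of them.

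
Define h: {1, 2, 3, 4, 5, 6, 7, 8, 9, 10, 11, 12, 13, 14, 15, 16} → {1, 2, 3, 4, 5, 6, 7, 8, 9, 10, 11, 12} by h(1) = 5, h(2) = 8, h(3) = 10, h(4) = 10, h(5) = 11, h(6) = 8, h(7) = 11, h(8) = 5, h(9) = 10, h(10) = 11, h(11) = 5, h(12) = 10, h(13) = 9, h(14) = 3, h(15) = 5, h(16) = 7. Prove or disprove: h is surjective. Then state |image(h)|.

7

No element maps to 1, so h is not surjective.
The image of h is {3, 5, 7, 8, 9, 10, 11}, which has 7 elements.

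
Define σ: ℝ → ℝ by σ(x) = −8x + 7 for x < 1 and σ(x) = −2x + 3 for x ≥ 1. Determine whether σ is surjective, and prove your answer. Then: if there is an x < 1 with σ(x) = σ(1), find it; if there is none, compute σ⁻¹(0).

3/4

Both pieces are strictly decreasing (slopes −8 and −2), so each is injective on its own interval.
The left piece maps (−∞, 1) onto (−1, ∞); the right piece maps [1, ∞) onto (−∞, 1].
The union (−1, ∞) ∪ (−∞, 1] covers ℝ, so σ is surjective.
For the follow-up: the images overlap, so an x < 1 with σ(x) = σ(1) exists. σ(1) = 1; solving −8x + 7 = 1 for x < 1 gives x = (1 − 7)/(−8) = 3/4.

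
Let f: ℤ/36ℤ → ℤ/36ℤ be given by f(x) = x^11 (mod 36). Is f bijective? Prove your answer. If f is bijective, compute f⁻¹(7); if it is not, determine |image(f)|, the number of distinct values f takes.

f(0) = 0^11 = 0.
f(6): Repeated squaring mod 36: 6^1 ≡ 6, 6^2 ≡ 6² = 36 ≡ 0, 6^4 ≡ 0² = 0, 6^8 ≡ 0² = 0. Since 11 = 8 + 2 + 1, 6^11 ≡ 0·0·6: 0·0 = 0, then 0·6 = 0. So 6^11 ≡ 0 (mod 36).
So f(0) = f(6) = 0 while 0 ≠ 6, thus f is not injective, hence not bijective.
Since f is not bijective, we determine |image(f)|. Computing x^11 mod 36 for each x (by repeated squaring, reducing mod 36 at every step), the values f(0), f(1), …, f(35) are: 0, 1, 32, 27, 16, 29, 0, 31, 8, 9, 28, 23, 0, 25, 20, 27, 4, 17, 0, 19, 32, 9, 16, 11, 0, 13, 8, 27, 28, 5, 0, 7, 20, 9, 4, 35.
The distinct values are {0, 1, 4, 5, 7, 8, 9, 11, 13, 16, 17, 19, 20, 23, 25, 27, 28, 29, 31, 32, 35}; there are 21 of them.

21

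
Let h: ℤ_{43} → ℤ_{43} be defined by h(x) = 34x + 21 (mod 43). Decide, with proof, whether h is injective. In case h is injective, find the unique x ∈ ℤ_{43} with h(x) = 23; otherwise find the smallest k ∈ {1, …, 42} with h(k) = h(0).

38

Recall: injectivity means: for all u, v in the domain, h(u) = h(v) implies u = v.
Suppose h(u) = h(v) in ℤ_{43}. Then 34u + 21 ≡ 34v + 21 (mod 43), therefore 34(u − v) ≡ 0 (mod 43).
Since gcd(34, 43) = 1, 34 is invertible modulo 43, therefore u − v ≡ 0 (mod 43), i.e. u = v.
So h is injective.
We now compute 34⁻¹ mod 43 explicitly. Euclid's algorithm: 43 = 1·34 + 9, 34 = 3·9 + 7, 9 = 1·7 + 2, 7 = 3·2 + 1; back-substituting gives 1 = 19·34 − 15·43, so 34⁻¹ ≡ 19 (mod 43).
Since h is injective, we find h⁻¹(23): we need 34x ≡ 23 − 21 ≡ 2 (mod 43). Using 34⁻¹ = 19: x ≡ 19·2 = 38, so x = 38.
Check: h(38) = 34·38 + 21 = 1313 = 30·43 + 23 ≡ 23 (mod 43).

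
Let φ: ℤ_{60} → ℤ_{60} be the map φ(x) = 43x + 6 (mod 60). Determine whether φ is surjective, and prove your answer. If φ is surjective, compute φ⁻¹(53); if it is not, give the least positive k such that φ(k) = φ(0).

29

Recall that φ is surjective if every y in the codomain equals φ(x) for some x in the domain.
Since gcd(43, 60) = 1, 43 is invertible modulo 60. Euclid's algorithm: 60 = 1·43 + 17, 43 = 2·17 + 9, 17 = 1·9 + 8, 9 = 1·8 + 1; back-substituting gives 1 = 7·43 − 5·60, so 43⁻¹ ≡ 7 (mod 60).
Then y ↦ 7(y − 6) is a two-sided inverse to φ, so every y ∈ ℤ_{60} has a preimage.
So φ is surjective.
Since φ is surjective, we find φ⁻¹(53): we need 43x ≡ 53 − 6 ≡ 47 (mod 60). Using 43⁻¹ = 7: x ≡ 7·47 = 329 = 5·60 + 29, so x = 29.
Check: φ(29) = 43·29 + 6 = 1253 = 20·60 + 53 ≡ 53 (mod 60).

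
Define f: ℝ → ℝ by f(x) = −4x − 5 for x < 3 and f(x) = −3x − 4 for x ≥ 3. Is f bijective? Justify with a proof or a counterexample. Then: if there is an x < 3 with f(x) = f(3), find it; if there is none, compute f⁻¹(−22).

2

Both pieces are strictly decreasing (slopes −4 and −3), so each is injective on its own interval.
The left piece maps (−∞, 3) onto (−17, ∞); the right piece maps [3, ∞) onto (−∞, −13].
These images overlap. In particular f(3) = −13 (right piece), and solving −4x − 5 = −13 on the left piece gives x = 2 < 3.
So f(2) = f(3) with 2 ≠ 3, and f is not injective, hence not bijective. This x = 2 is the requested value below 3.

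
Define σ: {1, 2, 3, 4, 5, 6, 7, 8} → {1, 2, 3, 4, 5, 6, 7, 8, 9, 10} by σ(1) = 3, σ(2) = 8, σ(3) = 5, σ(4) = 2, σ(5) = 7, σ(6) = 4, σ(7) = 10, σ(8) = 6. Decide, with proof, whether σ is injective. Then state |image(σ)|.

8

The values σ(1), …, σ(8) are 3, 8, 5, 2, 7, 4, 10, 6 — all distinct.
So σ(s) = σ(t) only when s = t, and σ is injective.
The image of σ is {2, 3, 4, 5, 6, 7, 8, 10}, which has 8 elements.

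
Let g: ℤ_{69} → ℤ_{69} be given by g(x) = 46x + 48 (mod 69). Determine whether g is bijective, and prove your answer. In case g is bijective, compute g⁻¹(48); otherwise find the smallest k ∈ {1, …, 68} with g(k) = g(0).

Recall: injectivity means: for all a, b in the domain, g(a) = g(b) implies a = b.
We have gcd(46, 69) = 23 > 1. Taking a = 0 and b = 3: g(0) = 48 and g(3) = 46·3 + 48 = 186 ≡ 48 (mod 69).
So g(0) = g(3) while 0 ≠ 3, thus g is not injective, hence not bijective.
Since g is not bijective, we find the least positive k with g(k) = g(0): this means 46k ≡ 0 (mod 69), i.e. 69 ∣ 46k. Since gcd(46, 69) = 23, dividing through by 23 this holds exactly when 3 ∣ 2k, and as gcd(2, 3) = 1, exactly when 3 ∣ k.
The smallest positive such k is 3.

3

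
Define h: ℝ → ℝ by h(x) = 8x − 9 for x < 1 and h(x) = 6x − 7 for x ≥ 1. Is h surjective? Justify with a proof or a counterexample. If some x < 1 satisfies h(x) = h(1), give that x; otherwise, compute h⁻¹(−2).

7/8

Both pieces are strictly increasing (slopes 8 and 6), so each is injective on its own interval.
The left piece maps (−∞, 1) onto (−∞, −1); the right piece maps [1, ∞) onto [−1, ∞).
These images together cover ℝ, so h is surjective.
Because the two images are disjoint, no x < 1 has h(x) = h(1), so we compute h⁻¹(−2): −2 lies in (−∞, −1), so solve 8x − 9 = −2: x = (−2 + 9)/8 = 7/8.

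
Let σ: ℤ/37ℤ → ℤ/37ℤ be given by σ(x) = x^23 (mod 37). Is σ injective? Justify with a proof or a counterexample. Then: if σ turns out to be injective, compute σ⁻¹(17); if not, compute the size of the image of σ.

32

Since 37 is prime, the nonzero elements of ℤ/37ℤ form a cyclic group of order 36.
As gcd(23, 36) = 1, raising to the 23rd power is a bijection on this group: if x_1^23 ≡ x_2^23 then (x_1x_2^{−1})^23 = 1, and the only element of order dividing gcd(23, 36) = 1 is 1, so x_1 = x_2.
With σ(0) = 0 this makes σ injective on all of ℤ/37ℤ, hence bijective (finite equal-size domain and codomain). In particular σ is injective.
Since σ is injective, we find the preimage of 17. The inverse of x ↦ x^23 on (ℤ/37ℤ)^× is x ↦ x^11, because 23·11 = 253 = 7·36 + 1 ≡ 1 (mod 36) and x^{36} = 1 for x ≠ 0 (Fermat). So σ⁻¹(17) = 17^11 mod 37.
Repeated squaring mod 37: 17^1 ≡ 17, 17^2 ≡ 17² = 289 ≡ 30, 17^4 ≡ 30² = 900 ≡ 12, 17^8 ≡ 12² = 144 ≡ 33. Since 11 = 8 + 2 + 1, 17^11 ≡ 33·30·17: 33·30 = 990 ≡ 28, then 28·17 = 476 ≡ 32. So 17^11 ≡ 32 (mod 37).
Hence σ⁻¹(17) = 32.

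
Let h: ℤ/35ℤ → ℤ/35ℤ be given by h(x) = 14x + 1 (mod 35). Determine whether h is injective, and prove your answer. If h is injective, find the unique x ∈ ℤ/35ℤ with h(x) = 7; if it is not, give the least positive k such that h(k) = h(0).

5

Recall that injectivity means: for all x_1, x_2 in the domain, h(x_1) = h(x_2) implies x_1 = x_2.
We have gcd(14, 35) = 7 > 1. Taking x_1 = 0 and x_2 = 5: h(0) = 1 and h(5) = 14·5 + 1 = 71 ≡ 1 (mod 35).
So h(0) = h(5) while 0 ≠ 5, hence h is not injective.
Since h is not injective, we find the least positive k with h(k) = h(0): this means 14k ≡ 0 (mod 35), i.e. 35 ∣ 14k. Since gcd(14, 35) = 7, dividing through by 7 this holds exactly when 5 ∣ 2k, and as gcd(2, 5) = 1, exactly when 5 ∣ k.
The smallest positive such k is 5.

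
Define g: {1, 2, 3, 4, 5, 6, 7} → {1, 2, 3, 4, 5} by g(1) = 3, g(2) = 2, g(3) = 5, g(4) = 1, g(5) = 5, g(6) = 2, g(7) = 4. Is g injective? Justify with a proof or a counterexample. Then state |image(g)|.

5

g(3) = 5 = g(5) with 3 ≠ 5, so g is not injective.
The image of g is {1, 2, 3, 4, 5}, which has 5 elements.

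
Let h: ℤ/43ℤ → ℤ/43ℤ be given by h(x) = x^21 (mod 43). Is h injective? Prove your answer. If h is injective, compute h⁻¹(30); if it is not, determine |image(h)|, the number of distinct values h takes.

h(2): Repeated squaring mod 43: 2^1 ≡ 2, 2^2 ≡ 2² = 4, 2^4 ≡ 4² = 16, 2^8 ≡ 16² = 256 ≡ 41, 2^16 ≡ 41² = 1681 ≡ 4. Since 21 = 16 + 4 + 1, 2^21 ≡ 4·16·2: 4·16 = 64 ≡ 21, then 21·2 = 42. So 2^21 ≡ 42 (mod 43).
h(3): Repeated squaring mod 43: 3^1 ≡ 3, 3^2 ≡ 3² = 9, 3^4 ≡ 9² = 81 ≡ 38, 3^8 ≡ 38² = 1444 ≡ 25, 3^16 ≡ 25² = 625 ≡ 23. Since 21 = 16 + 4 + 1, 3^21 ≡ 23·38·3: 23·38 = 874 ≡ 14, then 14·3 = 42. So 3^21 ≡ 42 (mod 43).
So h(2) = h(3) = 42 while 2 ≠ 3, hence h is not injective.
Since h is not injective, we determine |image(h)|. Computing x^21 mod 43 for each x (by repeated squaring, reducing mod 43 at every step), the values h(0), h(1), …, h(42) are: 0, 1, 42, 42, 1, 42, 1, 42, 42, 1, 1, 1, 42, 1, 1, 1, 1, 1, 42, 42, 42, 1, 42, 1, 1, 1, 42, 42, 42, 42, 42, 1, 42, 42, 42, 1, 1, 42, 1, 42, 1, 1, 42.
The distinct values are {0, 1, 42}; there are 3 of them.

3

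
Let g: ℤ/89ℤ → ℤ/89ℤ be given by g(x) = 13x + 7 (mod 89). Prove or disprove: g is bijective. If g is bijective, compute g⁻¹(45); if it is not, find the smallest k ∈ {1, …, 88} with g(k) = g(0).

44

Suppose g(u) = g(v) in ℤ/89ℤ. Then 13u + 7 ≡ 13v + 7 (mod 89), thus 13(u − v) ≡ 0 (mod 89).
Since gcd(13, 89) = 1, 13 is invertible modulo 89, hence u − v ≡ 0 (mod 89), i.e. u = v.
We now compute 13⁻¹ mod 89 explicitly. Euclid's algorithm: 89 = 6·13 + 11, 13 = 1·11 + 2, 11 = 5·2 + 1; back-substituting gives 1 = 48·13 − 7·89, so 13⁻¹ ≡ 48 (mod 89).
For any y ∈ ℤ/89ℤ, x = 48(y − 7) mod 89 satisfies g(x) = 13·48(y − 7) + 7 ≡ y (since 13·48 ≡ 1 mod 89). So every y has a preimage.
So g is bijective.
Since g is bijective, we find g⁻¹(45): we need 13x ≡ 45 − 7 ≡ 38 (mod 89). Using 13⁻¹ = 48: x ≡ 48·38 = 1824 = 20·89 + 44, so x = 44.
Check: g(44) = 13·44 + 7 = 579 = 6·89 + 45 ≡ 45 (mod 89).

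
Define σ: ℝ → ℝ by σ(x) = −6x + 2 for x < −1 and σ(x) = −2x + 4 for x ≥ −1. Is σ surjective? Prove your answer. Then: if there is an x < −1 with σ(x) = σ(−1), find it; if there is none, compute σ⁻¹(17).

Both pieces are strictly decreasing (slopes −6 and −2), so each is injective on its own interval.
The left piece maps (−∞, −1) onto (8, ∞); the right piece maps [−1, ∞) onto (−∞, 6].
The union (8, ∞) ∪ (−∞, 6] omits the interval between 8 and 6; in particular 8 has no preimage. So σ is not surjective.
Because the two images are disjoint, no x < −1 has σ(x) = σ(−1), so we compute σ⁻¹(17): 17 lies in (8, ∞), so solve −6x + 2 = 17: x = (17 − 2)/(−6) = −5/2.

-5/2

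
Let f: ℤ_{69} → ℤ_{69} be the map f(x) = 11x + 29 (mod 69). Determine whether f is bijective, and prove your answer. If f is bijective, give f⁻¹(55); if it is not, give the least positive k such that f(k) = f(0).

Suppose f(u) = f(v) in ℤ_{69}. Then 11u + 29 ≡ 11v + 29 (mod 69), thus 11(u − v) ≡ 0 (mod 69).
Since gcd(11, 69) = 1, 11 is invertible modulo 69, hence u − v ≡ 0 (mod 69), i.e. u = v.
We now compute 11⁻¹ mod 69 explicitly. Euclid's algorithm: 69 = 6·11 + 3, 11 = 3·3 + 2, 3 = 1·2 + 1; back-substituting gives 1 = 44·11 − 7·69, so 11⁻¹ ≡ 44 (mod 69).
Then y ↦ 44(y − 29) is a two-sided inverse to f, so every y ∈ ℤ_{69} has a preimage.
Hence f is bijective.
Since f is bijective, we compute f⁻¹(55): solve 11x + 29 ≡ 55 (mod 69), i.e. 11x ≡ 26 (mod 69).
Multiplying by 11⁻¹ = 44 gives x ≡ 44·26 = 1144 = 16·69 + 40 ≡ 40 (mod 69).
Check: f(40) = 11·40 + 29 = 469 = 6·69 + 55 ≡ 55 (mod 69).

40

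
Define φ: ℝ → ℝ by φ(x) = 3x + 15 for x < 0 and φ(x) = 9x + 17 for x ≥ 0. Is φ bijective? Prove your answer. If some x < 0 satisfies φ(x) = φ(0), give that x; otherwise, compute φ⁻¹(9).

Both pieces are strictly increasing (slopes 3 and 9), so each is injective on its own interval.
The left piece maps (−∞, 0) onto (−∞, 15); the right piece maps [0, ∞) onto [17, ∞).
The images leave a gap (15 has no preimage), so φ is not surjective, hence not bijective.
Because the two images are disjoint, no x < 0 has φ(x) = φ(0), so we compute φ⁻¹(9): 9 lies in (−∞, 15), so solve 3x + 15 = 9: x = (9 − 15)/3 = −2.

-2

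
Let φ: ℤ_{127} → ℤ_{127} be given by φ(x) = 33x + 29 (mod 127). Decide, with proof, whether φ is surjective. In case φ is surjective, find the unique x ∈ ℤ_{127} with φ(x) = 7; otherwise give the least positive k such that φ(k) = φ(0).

Since gcd(33, 127) = 1, 33 is invertible modulo 127. Euclid's algorithm: 127 = 3·33 + 28, 33 = 1·28 + 5, 28 = 5·5 + 3, 5 = 1·3 + 2, 3 = 1·2 + 1; back-substituting gives 1 = 77·33 − 20·127, so 33⁻¹ ≡ 77 (mod 127).
For any y ∈ ℤ_{127}, x = 77(y − 29) mod 127 satisfies φ(x) = 33·77(y − 29) + 29 ≡ y (since 33·77 ≡ 1 mod 127). So every y has a preimage.
So φ is surjective.
Since φ is surjective, we compute φ⁻¹(7): solve 33x + 29 ≡ 7 (mod 127), i.e. 33x ≡ 105 (mod 127).
Multiplying by 33⁻¹ = 77 gives x ≡ 77·105 = 8085 = 63·127 + 84 ≡ 84 (mod 127).
Check: φ(84) = 33·84 + 29 = 2801 = 22·127 + 7 ≡ 7 (mod 127).

84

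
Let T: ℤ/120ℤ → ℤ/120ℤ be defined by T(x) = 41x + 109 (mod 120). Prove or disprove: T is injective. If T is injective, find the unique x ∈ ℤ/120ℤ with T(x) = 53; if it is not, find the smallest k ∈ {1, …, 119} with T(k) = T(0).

If T(x_1) = T(x_2), then 41x_1 ≡ 41x_2 (mod 120). Because gcd(41, 120) = 1, we may cancel 41 to get x_1 ≡ x_2 (mod 120).
So T is injective.
We now compute 41⁻¹ mod 120 explicitly. Euclid's algorithm: 120 = 2·41 + 38, 41 = 1·38 + 3, 38 = 12·3 + 2, 3 = 1·2 + 1; back-substituting gives 1 = 41·41 − 14·120, so 41⁻¹ ≡ 41 (mod 120).
Since T is injective, we find T⁻¹(53): we need 41x ≡ 53 − 109 ≡ 64 (mod 120). Using 41⁻¹ = 41: x ≡ 41·64 = 2624 = 21·120 + 104, so x = 104.
Check: T(104) = 41·104 + 109 = 4373 = 36·120 + 53 ≡ 53 (mod 120).

104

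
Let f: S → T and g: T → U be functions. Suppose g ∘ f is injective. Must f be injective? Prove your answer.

Suppose f(a) = f(b). Applying g: (g ∘ f)(a) = (g ∘ f)(b). Since g ∘ f is injective, a = b. Hence f is injective.

injective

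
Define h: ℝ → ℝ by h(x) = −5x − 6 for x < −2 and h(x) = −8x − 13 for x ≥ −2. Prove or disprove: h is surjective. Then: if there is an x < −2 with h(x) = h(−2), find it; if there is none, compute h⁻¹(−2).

Both pieces are strictly decreasing (slopes −5 and −8), so each is injective on its own interval.
The left piece maps (−∞, −2) onto (4, ∞); the right piece maps [−2, ∞) onto (−∞, 3].
The union (4, ∞) ∪ (−∞, 3] omits the interval between 4 and 3; in particular 4 has no preimage. So h is not surjective.
Because the two images are disjoint, no x < −2 has h(x) = h(−2), so we compute h⁻¹(−2): −2 lies in (−∞, 3], so solve −8x − 13 = −2: x = (−2 + 13)/(−8) = −11/8.

-11/8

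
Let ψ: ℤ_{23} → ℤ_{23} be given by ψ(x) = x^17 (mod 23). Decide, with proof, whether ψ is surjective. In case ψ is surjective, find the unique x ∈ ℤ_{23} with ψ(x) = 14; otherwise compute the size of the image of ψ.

Since 23 is prime, the nonzero elements of ℤ_{23} form a cyclic group of order 22.
As gcd(17, 22) = 1, raising to the 17th power is a bijection on this group: if s^17 ≡ t^17 then (st^{−1})^17 = 1, and the only element of order dividing gcd(17, 22) = 1 is 1, so s = t.
With ψ(0) = 0 this makes ψ injective on all of ℤ_{23}, hence bijective (finite equal-size domain and codomain). In particular ψ is surjective.
Since ψ is surjective, we find the preimage of 14. The inverse of x ↦ x^17 on (ℤ_{23})^× is x ↦ x^13, because 17·13 = 221 = 10·22 + 1 ≡ 1 (mod 22) and x^{22} = 1 for x ≠ 0 (Fermat). So ψ⁻¹(14) = 14^13 mod 23.
Repeated squaring mod 23: 14^1 ≡ 14, 14^2 ≡ 14² = 196 ≡ 12, 14^4 ≡ 12² = 144 ≡ 6, 14^8 ≡ 6² = 36 ≡ 13. Since 13 = 8 + 4 + 1, 14^13 ≡ 13·6·14: 13·6 = 78 ≡ 9, then 9·14 = 126 ≡ 11. So 14^13 ≡ 11 (mod 23).
Hence ψ⁻¹(14) = 11.

11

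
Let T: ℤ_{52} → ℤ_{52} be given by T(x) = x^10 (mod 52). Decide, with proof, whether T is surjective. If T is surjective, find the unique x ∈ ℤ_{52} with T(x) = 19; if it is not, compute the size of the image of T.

14

T(12): Repeated squaring mod 52: 12^1 ≡ 12, 12^2 ≡ 12² = 144 ≡ 40, 12^4 ≡ 40² = 1600 ≡ 40, 12^8 ≡ 40² = 1600 ≡ 40. Since 10 = 8 + 2, 12^10 ≡ 40·40: 40·40 = 1600 ≡ 40. So 12^10 ≡ 40 (mod 52).
T(14): Repeated squaring mod 52: 14^1 ≡ 14, 14^2 ≡ 14² = 196 ≡ 40, 14^4 ≡ 40² = 1600 ≡ 40, 14^8 ≡ 40² = 1600 ≡ 40. Since 10 = 8 + 2, 14^10 ≡ 40·40: 40·40 = 1600 ≡ 40. So 14^10 ≡ 40 (mod 52).
So T(12) = T(14) = 40 while 12 ≠ 14, so T is not injective.
A non-injective map from the 52-element set ℤ_{52} to itself takes at most 51 distinct values, so it cannot be surjective. Therefore T is not surjective.
Since T is not surjective, we determine |image(T)|. Computing x^10 mod 52 for each x (by repeated squaring, reducing mod 52 at every step), the values T(0), T(1), …, T(51) are: 0, 1, 36, 29, 48, 25, 4, 17, 12, 9, 16, 49, 40, 13, 40, 49, 16, 9, 12, 17, 4, 25, 48, 29, 36, 1, 0, 1, 36, 29, 48, 25, 4, 17, 12, 9, 16, 49, 40, 13, 40, 49, 16, 9, 12, 17, 4, 25, 48, 29, 36, 1.
The distinct values are {0, 1, 4, 9, 12, 13, 16, 17, 25, 29, 36, 40, 48, 49}; there are 14 of them.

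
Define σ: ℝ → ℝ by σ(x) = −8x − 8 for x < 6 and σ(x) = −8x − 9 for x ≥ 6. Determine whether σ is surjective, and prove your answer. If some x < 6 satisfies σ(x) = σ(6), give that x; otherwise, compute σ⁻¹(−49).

Both pieces are strictly decreasing (slopes −8 and −8), so each is injective on its own interval.
The left piece maps (−∞, 6) onto (−56, ∞); the right piece maps [6, ∞) onto (−∞, −57].
The union (−56, ∞) ∪ (−∞, −57] omits the interval between −56 and −57; in particular −56 has no preimage. So σ is not surjective.
Because the two images are disjoint, no x < 6 has σ(x) = σ(6), so we compute σ⁻¹(−49): −49 lies in (−56, ∞), so solve −8x − 8 = −49: x = (−49 + 8)/(−8) = 41/8.

41/8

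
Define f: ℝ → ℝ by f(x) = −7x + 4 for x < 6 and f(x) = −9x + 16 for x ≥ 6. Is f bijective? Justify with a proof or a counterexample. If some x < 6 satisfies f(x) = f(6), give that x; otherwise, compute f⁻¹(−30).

Both pieces are strictly decreasing (slopes −7 and −9), so each is injective on its own interval.
The left piece maps (−∞, 6) onto (−38, ∞); the right piece maps [6, ∞) onto (−∞, −38].
Since −38 = −38, the images partition ℝ: f is injective and surjective, hence bijective.
Because the two images are disjoint, no x < 6 has f(x) = f(6), so we compute f⁻¹(−30): −30 lies in (−38, ∞), so solve −7x + 4 = −30: x = (−30 − 4)/(−7) = 34/7.

34/7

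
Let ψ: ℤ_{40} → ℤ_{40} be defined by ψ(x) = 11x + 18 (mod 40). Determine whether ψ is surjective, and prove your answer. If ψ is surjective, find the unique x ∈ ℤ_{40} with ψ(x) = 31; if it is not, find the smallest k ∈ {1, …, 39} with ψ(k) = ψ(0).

23

Since gcd(11, 40) = 1, 11 is invertible modulo 40. Euclid's algorithm: 40 = 3·11 + 7, 11 = 1·7 + 4, 7 = 1·4 + 3, 4 = 1·3 + 1; back-substituting gives 1 = 11·11 − 3·40, so 11⁻¹ ≡ 11 (mod 40).
For any y ∈ ℤ_{40}, x = 11(y − 18) mod 40 satisfies ψ(x) = 11·11(y − 18) + 18 ≡ y (since 11·11 ≡ 1 mod 40). So every y has a preimage.
Hence ψ is surjective.
Since ψ is surjective, we compute ψ⁻¹(31): solve 11x + 18 ≡ 31 (mod 40), i.e. 11x ≡ 13 (mod 40).
Multiplying by 11⁻¹ = 11 gives x ≡ 11·13 = 143 = 3·40 + 23 ≡ 23 (mod 40).
Check: ψ(23) = 11·23 + 18 = 271 = 6·40 + 31 ≡ 31 (mod 40).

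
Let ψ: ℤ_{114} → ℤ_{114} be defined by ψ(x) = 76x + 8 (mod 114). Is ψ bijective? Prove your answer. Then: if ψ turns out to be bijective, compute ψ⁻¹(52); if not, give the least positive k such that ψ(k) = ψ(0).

3

By definition, ψ is injective if ψ(u) = ψ(v) implies u = v.
We have gcd(76, 114) = 38 > 1. Taking u = 0 and v = 3: ψ(0) = 8 and ψ(3) = 76·3 + 8 = 236 ≡ 8 (mod 114).
So ψ(0) = ψ(3) while 0 ≠ 3, therefore ψ is not injective, hence not bijective.
Since ψ is not bijective, we find the least positive k with ψ(k) = ψ(0): this means 76k ≡ 0 (mod 114), i.e. 114 ∣ 76k. Since gcd(76, 114) = 38, dividing through by 38 this holds exactly when 3 ∣ 2k, and as gcd(2, 3) = 1, exactly when 3 ∣ k.
The smallest positive such k is 3.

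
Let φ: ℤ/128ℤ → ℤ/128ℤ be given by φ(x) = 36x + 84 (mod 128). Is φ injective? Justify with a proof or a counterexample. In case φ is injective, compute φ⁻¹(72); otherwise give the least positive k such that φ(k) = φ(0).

We have gcd(36, 128) = 4 > 1. Taking x_1 = 0 and x_2 = 32: φ(0) = 84 and φ(32) = 36·32 + 84 = 1236 ≡ 84 (mod 128).
So φ(0) = φ(32) while 0 ≠ 32, so φ is not injective.
Since φ is not injective, we find the least positive k with φ(k) = φ(0): this means 36k ≡ 0 (mod 128), i.e. 128 ∣ 36k. Since gcd(36, 128) = 4, dividing through by 4 this holds exactly when 32 ∣ 9k, and as gcd(9, 32) = 1, exactly when 32 ∣ k.
The smallest positive such k is 32.

32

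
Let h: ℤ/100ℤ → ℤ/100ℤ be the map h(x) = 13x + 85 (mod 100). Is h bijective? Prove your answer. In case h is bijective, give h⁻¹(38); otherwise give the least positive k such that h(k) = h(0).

If h(u) = h(v), then 13u ≡ 13v (mod 100). Because gcd(13, 100) = 1, we may cancel 13 to get u ≡ v (mod 100).
We now compute 13⁻¹ mod 100 explicitly. Euclid's algorithm: 100 = 7·13 + 9, 13 = 1·9 + 4, 9 = 2·4 + 1; back-substituting gives 1 = 77·13 − 10·100, so 13⁻¹ ≡ 77 (mod 100).
For any y ∈ ℤ/100ℤ, x = 77(y − 85) mod 100 satisfies h(x) = 13·77(y − 85) + 85 ≡ y (since 13·77 ≡ 1 mod 100). So every y has a preimage.
Thus h is bijective.
Since h is bijective, we find h⁻¹(38): we need 13x ≡ 38 − 85 ≡ 53 (mod 100). Using 13⁻¹ = 77: x ≡ 77·53 = 4081 = 40·100 + 81, so x = 81.
Check: h(81) = 13·81 + 85 = 1138 = 11·100 + 38 ≡ 38 (mod 100).

81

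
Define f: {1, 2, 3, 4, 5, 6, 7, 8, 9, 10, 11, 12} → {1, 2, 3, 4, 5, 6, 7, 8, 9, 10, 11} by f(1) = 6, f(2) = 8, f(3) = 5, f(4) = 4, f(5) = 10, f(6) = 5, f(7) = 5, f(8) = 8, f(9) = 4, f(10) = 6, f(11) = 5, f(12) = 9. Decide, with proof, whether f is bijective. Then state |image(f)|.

f(3) = 5 = f(6) with 3 ≠ 6, so f is not injective, hence not bijective.
The image of f is {4, 5, 6, 8, 9, 10}, which has 6 elements.

6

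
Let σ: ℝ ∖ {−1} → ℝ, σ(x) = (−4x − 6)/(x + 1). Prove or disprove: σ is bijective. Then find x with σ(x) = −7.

If σ(x) = −4, cross-multiplying gives 1(−4x − 6) = −4(x + 1), which simplifies to −6 = −4 — false.  So −4 has no preimage and σ is not surjective.
So σ is not bijective.
Solving σ(x) = −7: cross-multiplying gives −4x − 6 = −7(x + 1), which rearranges to 3x = −1, so x = −1/3.

-1/3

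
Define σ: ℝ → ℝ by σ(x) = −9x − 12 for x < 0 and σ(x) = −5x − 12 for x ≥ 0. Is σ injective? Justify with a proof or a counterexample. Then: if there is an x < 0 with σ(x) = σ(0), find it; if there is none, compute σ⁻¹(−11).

-1/9

Both pieces are strictly decreasing (slopes −9 and −5), so each is injective on its own interval.
The left piece maps (−∞, 0) onto (−12, ∞); the right piece maps [0, ∞) onto (−∞, −12].
These images are disjoint, so no value is attained by both pieces. Thus σ is injective.
Because the two images are disjoint, no x < 0 has σ(x) = σ(0), so we compute σ⁻¹(−11): −11 lies in (−12, ∞), so solve −9x − 12 = −11: x = (−11 + 12)/(−9) = −1/9.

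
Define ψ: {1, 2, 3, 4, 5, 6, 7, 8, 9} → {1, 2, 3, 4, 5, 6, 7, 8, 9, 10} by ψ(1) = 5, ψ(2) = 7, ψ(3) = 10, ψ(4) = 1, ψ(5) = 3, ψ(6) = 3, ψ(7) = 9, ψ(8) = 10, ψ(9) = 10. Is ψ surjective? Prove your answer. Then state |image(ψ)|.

6

No element maps to 2, so ψ is not surjective.
The image of ψ is {1, 3, 5, 7, 9, 10}, which has 6 elements.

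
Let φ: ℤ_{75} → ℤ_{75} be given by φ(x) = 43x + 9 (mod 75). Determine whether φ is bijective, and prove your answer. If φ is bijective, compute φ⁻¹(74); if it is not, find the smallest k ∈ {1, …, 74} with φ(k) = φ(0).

5

If φ(x_1) = φ(x_2), then 43x_1 ≡ 43x_2 (mod 75). Because gcd(43, 75) = 1, we may cancel 43 to get x_1 ≡ x_2 (mod 75).
We now compute 43⁻¹ mod 75 explicitly. Euclid's algorithm: 75 = 1·43 + 32, 43 = 1·32 + 11, 32 = 2·11 + 10, 11 = 1·10 + 1; back-substituting gives 1 = 7·43 − 4·75, so 43⁻¹ ≡ 7 (mod 75).
For any y ∈ ℤ_{75}, x = 7(y − 9) mod 75 satisfies φ(x) = 43·7(y − 9) + 9 ≡ y (since 43·7 ≡ 1 mod 75). So every y has a preimage.
Thus φ is bijective.
Since φ is bijective, we compute φ⁻¹(74): solve 43x + 9 ≡ 74 (mod 75), i.e. 43x ≡ 65 (mod 75).
Multiplying by 43⁻¹ = 7 gives x ≡ 7·65 = 455 = 6·75 + 5 ≡ 5 (mod 75).
Check: φ(5) = 43·5 + 9 = 224 = 2·75 + 74 ≡ 74 (mod 75).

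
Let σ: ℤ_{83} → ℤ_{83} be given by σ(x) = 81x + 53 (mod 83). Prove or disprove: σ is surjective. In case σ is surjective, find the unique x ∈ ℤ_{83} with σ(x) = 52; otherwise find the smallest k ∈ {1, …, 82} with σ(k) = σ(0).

Since gcd(81, 83) = 1, 81 is invertible modulo 83. Euclid's algorithm: 83 = 1·81 + 2, 81 = 40·2 + 1; back-substituting gives 1 = 41·81 − 40·83, so 81⁻¹ ≡ 41 (mod 83).
For any y ∈ ℤ_{83}, x = 41(y − 53) mod 83 satisfies σ(x) = 81·41(y − 53) + 53 ≡ y (since 81·41 ≡ 1 mod 83). So every y has a preimage.
Therefore σ is surjective.
Since σ is surjective, we find σ⁻¹(52): we need 81x ≡ 52 − 53 ≡ 82 (mod 83). Using 81⁻¹ = 41: x ≡ 41·82 = 3362 = 40·83 + 42, so x = 42.
Check: σ(42) = 81·42 + 53 = 3455 = 41·83 + 52 ≡ 52 (mod 83).

42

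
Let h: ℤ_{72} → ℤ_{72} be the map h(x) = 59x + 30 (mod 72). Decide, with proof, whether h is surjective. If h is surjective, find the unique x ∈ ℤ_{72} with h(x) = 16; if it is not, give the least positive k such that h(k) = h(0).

62

Since gcd(59, 72) = 1, 59 is invertible modulo 72. Euclid's algorithm: 72 = 1·59 + 13, 59 = 4·13 + 7, 13 = 1·7 + 6, 7 = 1·6 + 1; back-substituting gives 1 = 11·59 − 9·72, so 59⁻¹ ≡ 11 (mod 72).
Then y ↦ 11(y − 30) is a two-sided inverse to h, so every y ∈ ℤ_{72} has a preimage.
Thus h is surjective.
Since h is surjective, we find h⁻¹(16): we need 59x ≡ 16 − 30 ≡ 58 (mod 72). Using 59⁻¹ = 11: x ≡ 11·58 = 638 = 8·72 + 62, so x = 62.
Check: h(62) = 59·62 + 30 = 3688 = 51·72 + 16 ≡ 16 (mod 72).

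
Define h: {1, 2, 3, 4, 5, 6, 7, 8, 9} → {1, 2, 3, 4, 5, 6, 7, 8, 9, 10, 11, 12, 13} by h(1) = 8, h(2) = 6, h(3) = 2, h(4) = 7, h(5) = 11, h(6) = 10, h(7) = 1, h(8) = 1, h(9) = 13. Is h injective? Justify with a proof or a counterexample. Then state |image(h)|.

8

h(7) = 1 = h(8) with 7 ≠ 8, so h is not injective.
The image of h is {1, 2, 6, 7, 8, 10, 11, 13}, which has 8 elements.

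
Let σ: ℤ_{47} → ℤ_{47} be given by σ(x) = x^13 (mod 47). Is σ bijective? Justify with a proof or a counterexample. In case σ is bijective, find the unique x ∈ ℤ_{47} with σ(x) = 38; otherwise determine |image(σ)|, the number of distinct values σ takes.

Since 47 is prime, the nonzero elements of ℤ_{47} form a cyclic group of order 46.
As gcd(13, 46) = 1, raising to the 13th power is a bijection on this group: if x_1^13 ≡ x_2^13 then (x_1x_2^{−1})^13 = 1, and the only element of order dividing gcd(13, 46) = 1 is 1, so x_1 = x_2.
With σ(0) = 0 this makes σ injective on all of ℤ_{47}, hence bijective (finite equal-size domain and codomain). In particular σ is bijective.
Since σ is bijective, we find the preimage of 38. The inverse of x ↦ x^13 on (ℤ_{47})^× is x ↦ x^39, because 13·39 = 507 = 11·46 + 1 ≡ 1 (mod 46) and x^{46} = 1 for x ≠ 0 (Fermat). So σ⁻¹(38) = 38^39 mod 47.
Repeated squaring mod 47: 38^1 ≡ 38, 38^2 ≡ 38² = 1444 ≡ 34, 38^4 ≡ 34² = 1156 ≡ 28, 38^8 ≡ 28² = 784 ≡ 32, 38^16 ≡ 32² = 1024 ≡ 37, 38^32 ≡ 37² = 1369 ≡ 6. Since 39 = 32 + 4 + 2 + 1, 38^39 ≡ 6·28·34·38: 6·28 = 168 ≡ 27, then 27·34 = 918 ≡ 25, then 25·38 = 950 ≡ 10. So 38^39 ≡ 10 (mod 47).
Hence σ⁻¹(38) = 10.

10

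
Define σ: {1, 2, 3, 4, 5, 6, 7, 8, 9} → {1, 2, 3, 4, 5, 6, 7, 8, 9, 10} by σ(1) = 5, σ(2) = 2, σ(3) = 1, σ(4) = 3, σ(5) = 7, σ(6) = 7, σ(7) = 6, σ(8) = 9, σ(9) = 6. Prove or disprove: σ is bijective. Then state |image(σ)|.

7

σ(5) = 7 = σ(6) with 5 ≠ 6, so σ is not injective, hence not bijective.
The image of σ is {1, 2, 3, 5, 6, 7, 9}, which has 7 elements.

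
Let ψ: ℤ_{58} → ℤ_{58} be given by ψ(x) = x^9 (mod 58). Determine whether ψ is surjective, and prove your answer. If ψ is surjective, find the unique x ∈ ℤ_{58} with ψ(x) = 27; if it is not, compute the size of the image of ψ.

Computing x^9 mod 58 for each x (by repeated squaring, reducing mod 58 at every step), the values ψ(0), ψ(1), …, ψ(57) are: 0, 1, 48, 21, 42, 33, 22, 49, 44, 35, 18, 31, 12, 5, 32, 55, 24, 17, 56, 11, 52, 43, 38, 7, 54, 45, 8, 39, 28, 29, 30, 19, 50, 13, 4, 51, 20, 15, 6, 47, 2, 41, 34, 3, 26, 53, 46, 27, 40, 23, 14, 9, 36, 25, 16, 37, 10, 57.
Every element of ℤ_{58} appears exactly once in this list, so ψ is a bijection, and in particular surjective.
Since ψ is surjective, we read off the preimage of 27 from the same table: ψ(47) = 27, so ψ⁻¹(27) = 47.

47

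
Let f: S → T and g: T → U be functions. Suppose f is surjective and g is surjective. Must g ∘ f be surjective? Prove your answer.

surjective

Let c ∈ U. Since g is surjective, there is b ∈ T with g(b) = c. Since f is surjective, there is a ∈ S with f(a) = b.
Then (g ∘ f)(a) = g(b) = c. Therefore g ∘ f is surjective.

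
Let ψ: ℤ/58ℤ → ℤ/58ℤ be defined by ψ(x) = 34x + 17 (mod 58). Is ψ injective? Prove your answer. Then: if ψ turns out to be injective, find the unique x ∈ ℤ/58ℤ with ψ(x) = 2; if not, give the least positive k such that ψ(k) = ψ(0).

29

Recall: ψ is injective if ψ(x_1) = ψ(x_2) implies x_1 = x_2.
We have gcd(34, 58) = 2 > 1. Taking x_1 = 0 and x_2 = 29: ψ(0) = 17 and ψ(29) = 34·29 + 17 = 1003 ≡ 17 (mod 58).
So ψ(0) = ψ(29) while 0 ≠ 29, so ψ is not injective.
Since ψ is not injective, we find the least positive k with ψ(k) = ψ(0): this means 34k ≡ 0 (mod 58), i.e. 58 ∣ 34k. Since gcd(34, 58) = 2, dividing through by 2 this holds exactly when 29 ∣ 17k, and as gcd(17, 29) = 1, exactly when 29 ∣ k.
The smallest positive such k is 29.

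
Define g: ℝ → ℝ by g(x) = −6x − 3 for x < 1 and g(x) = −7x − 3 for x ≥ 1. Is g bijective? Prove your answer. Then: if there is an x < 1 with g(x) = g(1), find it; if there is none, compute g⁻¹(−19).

Both pieces are strictly decreasing (slopes −6 and −7), so each is injective on its own interval.
The left piece maps (−∞, 1) onto (−9, ∞); the right piece maps [1, ∞) onto (−∞, −10].
The images leave a gap (−9 has no preimage), so g is not surjective, hence not bijective.
Because the two images are disjoint, no x < 1 has g(x) = g(1), so we compute g⁻¹(−19): −19 lies in (−∞, −10], so solve −7x − 3 = −19: x = (−19 + 3)/(−7) = 16/7.

16/7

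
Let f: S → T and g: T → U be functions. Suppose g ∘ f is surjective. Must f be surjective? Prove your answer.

No. Take S = {0, 1}, T = {0, 1, 2}, U = {0}, f(a) = 0 for every a ∈ S, and g(b) = 0 for every b ∈ T.
Then g ∘ f is surjective onto {0}, but 2 ∈ T has no preimage under f, so f is not surjective.

not surjective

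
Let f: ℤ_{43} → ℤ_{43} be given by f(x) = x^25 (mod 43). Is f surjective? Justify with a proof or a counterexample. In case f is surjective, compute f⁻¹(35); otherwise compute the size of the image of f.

21

Since 43 is prime, the nonzero elements of ℤ_{43} form a cyclic group of order 42.
As gcd(25, 42) = 1, raising to the 25th power is a bijection on this group: if u^25 ≡ v^25 then (uv^{−1})^25 = 1, and the only element of order dividing gcd(25, 42) = 1 is 1, so u = v.
With f(0) = 0 this makes f injective on all of ℤ_{43}, hence bijective (finite equal-size domain and codomain). In particular f is surjective.
Since f is surjective, we find the preimage of 35. The inverse of x ↦ x^25 on (ℤ_{43})^× is x ↦ x^37, because 25·37 = 925 = 22·42 + 1 ≡ 1 (mod 42) and x^{42} = 1 for x ≠ 0 (Fermat). So f⁻¹(35) = 35^37 mod 43.
Repeated squaring mod 43: 35^1 ≡ 35, 35^2 ≡ 35² = 1225 ≡ 21, 35^4 ≡ 21² = 441 ≡ 11, 35^8 ≡ 11² = 121 ≡ 35, 35^16 ≡ 35² = 1225 ≡ 21, 35^32 ≡ 21² = 441 ≡ 11. Since 37 = 32 + 4 + 1, 35^37 ≡ 11·11·35: 11·11 = 121 ≡ 35, then 35·35 = 1225 ≡ 21. So 35^37 ≡ 21 (mod 43).
Hence f⁻¹(35) = 21.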